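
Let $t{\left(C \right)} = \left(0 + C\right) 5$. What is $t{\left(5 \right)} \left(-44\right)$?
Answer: $-1100$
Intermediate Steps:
$t{\left(C \right)} = 5 C$ ($t{\left(C \right)} = C 5 = 5 C$)
$t{\left(5 \right)} \left(-44\right) = 5 \cdot 5 \left(-44\right) = 25 \left(-44\right) = -1100$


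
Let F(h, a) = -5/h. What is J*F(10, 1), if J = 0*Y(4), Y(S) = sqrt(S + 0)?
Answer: 0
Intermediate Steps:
Y(S) = sqrt(S)
J = 0 (J = 0*sqrt(4) = 0*2 = 0)
J*F(10, 1) = 0*(-5/10) = 0*(-5*1/10) = 0*(-1/2) = 0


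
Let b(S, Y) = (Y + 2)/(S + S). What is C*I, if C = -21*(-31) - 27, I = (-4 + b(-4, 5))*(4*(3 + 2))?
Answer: -60840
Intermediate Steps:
b(S, Y) = (2 + Y)/(2*S) (b(S, Y) = (2 + Y)/((2*S)) = (2 + Y)*(1/(2*S)) = (2 + Y)/(2*S))
I = -195/2 (I = (-4 + (½)*(2 + 5)/(-4))*(4*(3 + 2)) = (-4 + (½)*(-¼)*7)*(4*5) = (-4 - 7/8)*20 = -39/8*20 = -195/2 ≈ -97.500)
C = 624 (C = 651 - 27 = 624)
C*I = 624*(-195/2) = -60840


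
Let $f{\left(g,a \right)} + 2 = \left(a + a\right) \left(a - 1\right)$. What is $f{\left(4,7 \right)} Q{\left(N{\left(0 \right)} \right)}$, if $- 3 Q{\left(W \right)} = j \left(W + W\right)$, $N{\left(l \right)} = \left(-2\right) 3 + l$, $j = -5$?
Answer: $-1640$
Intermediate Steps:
$f{\left(g,a \right)} = -2 + 2 a \left(-1 + a\right)$ ($f{\left(g,a \right)} = -2 + \left(a + a\right) \left(a - 1\right) = -2 + 2 a \left(-1 + a\right)$)
$N{\left(l \right)} = -6 + l$
$Q{\left(W \right)} = \frac{10 W}{3}$ ($Q{\left(W \right)} = - \frac{\left(-5\right) \left(W + W\right)}{3} = - \frac{\left(-5\right) 2 W}{3} = - \frac{\left(-10\right) W}{3} = \frac{10 W}{3}$)
$f{\left(4,7 \right)} Q{\left(N{\left(0 \right)} \right)} = \left(-2 - 14 + 2 \cdot 7^{2}\right) \frac{10 \left(-6 + 0\right)}{3} = \left(-2 - 14 + 2 \cdot 49\right) \frac{10}{3} \left(-6\right) = \left(-2 - 14 + 98\right) \left(-20\right) = 82 \left(-20\right) = -1640$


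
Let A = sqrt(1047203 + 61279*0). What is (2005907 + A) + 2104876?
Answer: 4110783 + sqrt(1047203) ≈ 4.1118e+6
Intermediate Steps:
A = sqrt(1047203) (A = sqrt(1047203 + 0) = sqrt(1047203) ≈ 1023.3)
(2005907 + A) + 2104876 = (2005907 + sqrt(1047203)) + 2104876 = 4110783 + sqrt(1047203)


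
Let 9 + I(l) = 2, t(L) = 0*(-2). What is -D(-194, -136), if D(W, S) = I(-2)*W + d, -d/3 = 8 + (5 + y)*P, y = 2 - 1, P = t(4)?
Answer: -1334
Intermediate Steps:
t(L) = 0
I(l) = -7 (I(l) = -9 + 2 = -7)
P = 0
y = 1
d = -24 (d = -3*(8 + (5 + 1)*0) = -3*(8 + 6*0) = -3*(8 + 0) = -3*8 = -24)
D(W, S) = -24 - 7*W (D(W, S) = -7*W - 24 = -24 - 7*W)
-D(-194, -136) = -(-24 - 7*(-194)) = -(-24 + 1358) = -1*1334 = -1334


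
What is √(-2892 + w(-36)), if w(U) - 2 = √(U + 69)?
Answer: √(-2890 + √33) ≈ 53.705*I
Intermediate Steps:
w(U) = 2 + √(69 + U) (w(U) = 2 + √(U + 69) = 2 + √(69 + U))
√(-2892 + w(-36)) = √(-2892 + (2 + √(69 - 36))) = √(-2892 + (2 + √33)) = √(-2890 + √33)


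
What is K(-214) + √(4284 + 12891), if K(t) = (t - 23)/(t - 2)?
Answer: 79/72 + 5*√687 ≈ 132.15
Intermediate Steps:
K(t) = (-23 + t)/(-2 + t)
K(-214) + √(4284 + 12891) = (-23 - 214)/(-2 - 214) + √(4284 + 12891) = -237/(-216) + √17175 = -1/216*(-237) + 5*√687 = 79/72 + 5*√687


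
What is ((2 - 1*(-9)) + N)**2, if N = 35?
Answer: 2116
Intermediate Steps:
((2 - 1*(-9)) + N)**2 = ((2 - 1*(-9)) + 35)**2 = ((2 + 9) + 35)**2 = (11 + 35)**2 = 46**2 = 2116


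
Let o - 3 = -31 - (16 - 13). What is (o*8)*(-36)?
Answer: 8928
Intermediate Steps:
o = -31 (o = 3 + (-31 - (16 - 13)) = 3 + (-31 - 1*3) = 3 + (-31 - 3) = 3 - 34 = -31)
(o*8)*(-36) = -31*8*(-36) = -248*(-36) = 8928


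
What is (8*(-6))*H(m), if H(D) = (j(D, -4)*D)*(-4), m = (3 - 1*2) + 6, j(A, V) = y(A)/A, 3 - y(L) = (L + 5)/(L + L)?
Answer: 2880/7 ≈ 411.43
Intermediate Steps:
y(L) = 3 - (5 + L)/(2*L) (y(L) = 3 - (L + 5)/(L + L) = 3 - (5 + L)/(2*L))
j(A, V) = 5*(-1 + A)/(2*A**2) (j(A, V) = (5*(-1 + A)/(2*A))/A = 5*(-1 + A)/(2*A**2))
m = 7 (m = (3 - 2) + 6 = 1 + 6 = 7)
H(D) = -10*(-1 + D)/D (H(D) = ((5*(-1 + D)/(2*D**2))*D)*(-4) = (5*(-1 + D)/(2*D))*(-4) = -10*(-1 + D)/D)
(8*(-6))*H(m) = (8*(-6))*(-10 + 10/7) = -48*(-10 + 10*(1/7)) = -48*(-10 + 10/7) = -48*(-60/7) = 2880/7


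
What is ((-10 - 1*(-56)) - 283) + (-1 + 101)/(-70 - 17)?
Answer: -20719/87 ≈ -238.15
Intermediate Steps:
((-10 - 1*(-56)) - 283) + (-1 + 101)/(-70 - 17) = ((-10 + 56) - 283) + 100/(-87) = (46 - 283) + 100*(-1/87) = -237 - 100/87 = -20719/87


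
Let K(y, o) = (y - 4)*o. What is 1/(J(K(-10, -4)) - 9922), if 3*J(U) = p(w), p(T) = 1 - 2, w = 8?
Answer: -3/29767 ≈ -0.00010078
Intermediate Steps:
K(y, o) = o*(-4 + y) (K(y, o) = (-4 + y)*o = o*(-4 + y))
p(T) = -1
J(U) = -1/3 (J(U) = (1/3)*(-1) = -1/3)
1/(J(K(-10, -4)) - 9922) = 1/(-1/3 - 9922) = 1/(-29767/3) = -3/29767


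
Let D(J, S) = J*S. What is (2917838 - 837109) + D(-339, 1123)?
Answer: 1700032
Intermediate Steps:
(2917838 - 837109) + D(-339, 1123) = (2917838 - 837109) - 339*1123 = 2080729 - 380697 = 1700032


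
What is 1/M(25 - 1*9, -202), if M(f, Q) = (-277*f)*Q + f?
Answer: 1/895280 ≈ 1.1170e-6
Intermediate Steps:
M(f, Q) = f - 277*Q*f (M(f, Q) = -277*Q*f + f = f - 277*Q*f)
1/M(25 - 1*9, -202) = 1/((25 - 1*9)*(1 - 277*(-202))) = 1/((25 - 9)*(1 + 55954)) = 1/(16*55955) = 1/895280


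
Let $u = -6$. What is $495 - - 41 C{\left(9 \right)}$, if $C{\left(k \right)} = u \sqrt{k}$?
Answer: $-243$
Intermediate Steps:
$C{\left(k \right)} = - 6 \sqrt{k}$
$495 - - 41 C{\left(9 \right)} = 495 - - 41 \left(- 6 \sqrt{9}\right) = 495 - - 41 \left(\left(-6\right) 3\right) = 495 - \left(-41\right) \left(-18\right) = 495 - 738 = -243$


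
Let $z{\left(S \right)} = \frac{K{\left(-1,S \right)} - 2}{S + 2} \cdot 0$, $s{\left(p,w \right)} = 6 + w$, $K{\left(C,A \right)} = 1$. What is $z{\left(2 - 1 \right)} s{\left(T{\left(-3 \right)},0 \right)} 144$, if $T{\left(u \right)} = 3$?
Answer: $0$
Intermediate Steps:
$z{\left(S \right)} = 0$ ($z{\left(S \right)} = \frac{1 - 2}{S + 2} \cdot 0 = - \frac{1}{2 + S} 0 = 0$)
$z{\left(2 - 1 \right)} s{\left(T{\left(-3 \right)},0 \right)} 144 = 0 \left(6 + 0\right) 144 = 0 \cdot 6 \cdot 144 = 0 \cdot 144 = 0$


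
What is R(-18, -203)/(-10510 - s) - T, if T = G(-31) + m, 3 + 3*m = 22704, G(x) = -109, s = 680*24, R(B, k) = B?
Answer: -100049061/13415 ≈ -7458.0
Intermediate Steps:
s = 16320
m = 7567 (m = -1 + (⅓)*22704 = -1 + 7568 = 7567)
T = 7458 (T = -109 + 7567 = 7458)
R(-18, -203)/(-10510 - s) - T = -18/(-10510 - 1*16320) - 1*7458 = -18/(-10510 - 16320) - 7458 = -18/(-26830) - 7458 = -18*(-1/26830) - 7458 = 9/13415 - 7458 = -100049061/13415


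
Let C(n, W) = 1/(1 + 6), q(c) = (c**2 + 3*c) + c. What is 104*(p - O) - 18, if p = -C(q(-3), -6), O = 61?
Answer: -44638/7 ≈ -6376.9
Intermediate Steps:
q(c) = c**2 + 4*c
C(n, W) = 1/7
p = -1/7 (p = -1*1/7 = -1/7 ≈ -0.14286)
104*(p - O) - 18 = 104*(-1/7 - 1*61) - 18 = 104*(-1/7 - 61) - 18 = 104*(-428/7) - 18 = -44512/7 - 18 = -44638/7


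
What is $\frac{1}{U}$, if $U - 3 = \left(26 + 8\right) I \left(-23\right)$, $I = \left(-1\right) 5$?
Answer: $\frac{1}{3913} \approx 0.00025556$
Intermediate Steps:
$I = -5$
$U = 3913$ ($U = 3 + \left(26 + 8\right) \left(-5\right) \left(-23\right) = 3 + 34 \left(-5\right) \left(-23\right) = 3 - -3910 = 3 + 3910 = 3913$)
$\frac{1}{U} = \frac{1}{3913}$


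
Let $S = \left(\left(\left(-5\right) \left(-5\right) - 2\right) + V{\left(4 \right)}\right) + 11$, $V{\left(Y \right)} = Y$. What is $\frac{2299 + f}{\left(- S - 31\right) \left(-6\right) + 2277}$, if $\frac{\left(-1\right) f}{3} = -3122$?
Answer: $\frac{11665}{2691} \approx 4.3348$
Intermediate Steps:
$f = 9366$ ($f = \left(-3\right) \left(-3122\right) = 9366$)
$S = 38$ ($S = \left(\left(\left(-5\right) \left(-5\right) - 2\right) + 4\right) + 11 = \left(\left(25 - 2\right) + 4\right) + 11 = \left(23 + 4\right) + 11 = 27 + 11 = 38$)
$\frac{2299 + f}{\left(- S - 31\right) \left(-6\right) + 2277} = \frac{2299 + 9366}{\left(\left(-1\right) 38 - 31\right) \left(-6\right) + 2277} = \frac{11665}{\left(-38 - 31\right) \left(-6\right) + 2277} = \frac{11665}{\left(-69\right) \left(-6\right) + 2277} = \frac{11665}{414 + 2277} = \frac{11665}{2691}$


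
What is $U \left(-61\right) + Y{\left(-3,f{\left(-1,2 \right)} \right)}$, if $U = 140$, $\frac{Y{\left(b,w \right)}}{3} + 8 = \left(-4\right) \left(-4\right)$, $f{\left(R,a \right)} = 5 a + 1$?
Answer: $-8516$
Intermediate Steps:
$f{\left(R,a \right)} = 1 + 5 a$
$Y{\left(b,w \right)} = 24$ ($Y{\left(b,w \right)} = -24 + 3 \left(\left(-4\right) \left(-4\right)\right) = -24 + 3 \cdot 16 = -24 + 48 = 24$)
$U \left(-61\right) + Y{\left(-3,f{\left(-1,2 \right)} \right)} = 140 \left(-61\right) + 24 = -8540 + 24 = -8516$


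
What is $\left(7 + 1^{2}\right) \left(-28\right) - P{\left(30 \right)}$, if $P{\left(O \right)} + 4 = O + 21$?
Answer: $-271$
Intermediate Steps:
$P{\left(O \right)} = 17 + O$ ($P{\left(O \right)} = -4 + \left(O + 21\right) = -4 + \left(21 + O\right) = 17 + O$)
$\left(7 + 1^{2}\right) \left(-28\right) - P{\left(30 \right)} = \left(7 + 1^{2}\right) \left(-28\right) - \left(17 + 30\right) = \left(7 + 1\right) \left(-28\right) - 47 = 8 \left(-28\right) - 47 = -224 - 47 = -271$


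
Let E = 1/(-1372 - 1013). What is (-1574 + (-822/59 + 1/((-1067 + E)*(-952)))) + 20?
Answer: -224114116785621/142936101728 ≈ -1567.9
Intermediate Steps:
E = -1/2385 (E = 1/(-2385) = -1/2385 ≈ -0.00041929)
(-1574 + (-822/59 + 1/((-1067 + E)*(-952)))) + 20 = (-1574 + (-822/59 + 1/(-1067 - 1/2385*(-952)))) + 20 = (-1574 + (-822*1/59 - 1/952/(-2544796/2385))) + 20 = (-1574 + (-822/59 - 2385/2544796*(-1/952))) + 20 = (-1574 + (-822/59 + 2385/2422645792)) + 20 = (-1574 - 1991414700309/142936101728) + 20 = -226972838820181/142936101728 + 20 = -224114116785621/142936101728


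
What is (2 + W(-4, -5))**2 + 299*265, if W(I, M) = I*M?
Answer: 79719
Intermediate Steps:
(2 + W(-4, -5))**2 + 299*265 = (2 - 4*(-5))**2 + 299*265 = (2 + 20)**2 + 79235 = 22**2 + 79235 = 484 + 79235 = 79719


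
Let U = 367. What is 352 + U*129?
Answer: 47695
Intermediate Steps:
352 + U*129 = 352 + 367*129 = 352 + 47343 = 47695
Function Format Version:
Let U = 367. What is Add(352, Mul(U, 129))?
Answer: 47695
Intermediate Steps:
Add(352, Mul(U, 129)) = Add(352, Mul(367, 129)) = Add(352, 47343) = 47695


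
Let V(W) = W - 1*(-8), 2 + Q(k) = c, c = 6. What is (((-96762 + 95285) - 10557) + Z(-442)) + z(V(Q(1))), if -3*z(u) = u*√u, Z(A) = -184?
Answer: -12218 - 8*√3 ≈ -12232.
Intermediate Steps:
Q(k) = 4 (Q(k) = -2 + 6 = 4)
V(W) = 8 + W (V(W) = W + 8 = 8 + W)
z(u) = -u^(3/2)/3 (z(u) = -u*√u/3 = -u^(3/2)/3)
(((-96762 + 95285) - 10557) + Z(-442)) + z(V(Q(1))) = (((-96762 + 95285) - 10557) - 184) - (8 + 4)^(3/2)/3 = ((-1477 - 10557) - 184) - 8*√3 = (-12034 - 184) - 8*√3 = -12218 - 8*√3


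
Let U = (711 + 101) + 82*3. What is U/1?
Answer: 1058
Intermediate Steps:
U = 1058 (U = 812 + 246 = 1058)
U/1 = 1058/1 = 1058*1 = 1058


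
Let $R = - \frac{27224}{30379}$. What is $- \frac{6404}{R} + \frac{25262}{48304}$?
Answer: $\frac{587380726497}{82189256} \approx 7146.7$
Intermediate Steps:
$R = - \frac{27224}{30379}$ ($R = \left(-27224\right) \frac{1}{30379} = - \frac{27224}{30379} \approx -0.89614$)
$- \frac{6404}{R} + \frac{25262}{48304} = - \frac{6404}{- \frac{27224}{30379}} + \frac{25262}{48304} = \left(-6404\right) \left(- \frac{30379}{27224}\right) + 25262 \cdot \frac{1}{48304} = \frac{48636779}{6806} + \frac{12631}{24152} = \frac{587380726497}{82189256}$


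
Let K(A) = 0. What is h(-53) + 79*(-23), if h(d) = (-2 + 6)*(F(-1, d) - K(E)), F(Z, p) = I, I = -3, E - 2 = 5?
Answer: -1829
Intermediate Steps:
E = 7 (E = 2 + 5 = 7)
F(Z, p) = -3
h(d) = -12 (h(d) = (-2 + 6)*(-3 - 1*0) = 4*(-3 + 0) = 4*(-3) = -12)
h(-53) + 79*(-23) = -12 + 79*(-23) = -12 - 1817 = -1829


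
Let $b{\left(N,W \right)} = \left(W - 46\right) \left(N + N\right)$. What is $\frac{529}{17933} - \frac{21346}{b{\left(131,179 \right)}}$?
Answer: $- \frac{182182142}{312446659} \approx -0.58308$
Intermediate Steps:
$b{\left(N,W \right)} = 2 N \left(-46 + W\right)$ ($b{\left(N,W \right)} = \left(-46 + W\right) 2 N = 2 N \left(-46 + W\right)$)
$\frac{529}{17933} - \frac{21346}{b{\left(131,179 \right)}} = \frac{529}{17933} - \frac{21346}{2 \cdot 131 \left(-46 + 179\right)} = 529 \cdot \frac{1}{17933} - \frac{21346}{2 \cdot 131 \cdot 133} = \frac{529}{17933} - \frac{21346}{34846} = \frac{529}{17933} - \frac{10673}{17423} = - \frac{182182142}{312446659}$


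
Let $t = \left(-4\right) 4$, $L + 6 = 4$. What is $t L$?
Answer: $32$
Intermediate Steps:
$L = -2$ ($L = -6 + 4 = -2$)
$t = -16$
$t L = \left(-16\right) \left(-2\right) = 32$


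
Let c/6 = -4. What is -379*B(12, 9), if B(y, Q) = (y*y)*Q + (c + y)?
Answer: -486636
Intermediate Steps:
c = -24 (c = 6*(-4) = -24)
B(y, Q) = -24 + y + Q*y² (B(y, Q) = (y*y)*Q + (-24 + y) = y²*Q + (-24 + y) = Q*y² + (-24 + y) = -24 + y + Q*y²)
-379*B(12, 9) = -379*(-24 + 12 + 9*12²) = -379*(-24 + 12 + 9*144) = -379*(-24 + 12 + 1296) = -379*1284 = -486636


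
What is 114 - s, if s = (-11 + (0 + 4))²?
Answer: 65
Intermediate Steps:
s = 49 (s = (-11 + 4)² = (-7)² = 49)
114 - s = 114 - 1*49 = 114 - 49 = 65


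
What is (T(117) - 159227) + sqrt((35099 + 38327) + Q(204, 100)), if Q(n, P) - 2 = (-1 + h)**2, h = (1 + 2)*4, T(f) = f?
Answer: -159110 + 7*sqrt(1501) ≈ -1.5884e+5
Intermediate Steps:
h = 12 (h = 3*4 = 12)
Q(n, P) = 123 (Q(n, P) = 2 + (-1 + 12)**2 = 2 + 11**2 = 2 + 121 = 123)
(T(117) - 159227) + sqrt((35099 + 38327) + Q(204, 100)) = (117 - 159227) + sqrt((35099 + 38327) + 123) = -159110 + sqrt(73426 + 123) = -159110 + sqrt(73549) = -159110 + 7*sqrt(1501)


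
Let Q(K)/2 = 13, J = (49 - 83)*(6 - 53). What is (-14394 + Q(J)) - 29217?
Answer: -43585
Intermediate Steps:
J = 1598 (J = -34*(-47) = 1598)
Q(K) = 26 (Q(K) = 2*13 = 26)
(-14394 + Q(J)) - 29217 = (-14394 + 26) - 29217 = -14368 - 29217 = -43585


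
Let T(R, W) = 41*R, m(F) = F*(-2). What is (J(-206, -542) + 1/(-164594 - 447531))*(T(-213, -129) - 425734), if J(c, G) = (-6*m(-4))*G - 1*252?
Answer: -6851887166795033/612125 ≈ -1.1194e+10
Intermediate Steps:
m(F) = -2*F
J(c, G) = -252 - 48*G (J(c, G) = (-(-12)*(-4))*G - 1*252 = (-6*8)*G - 252 = -48*G - 252 = -252 - 48*G)
(J(-206, -542) + 1/(-164594 - 447531))*(T(-213, -129) - 425734) = ((-252 - 48*(-542)) + 1/(-164594 - 447531))*(41*(-213) - 425734) = ((-252 + 26016) + 1/(-612125))*(-8733 - 425734) = (25764 - 1/612125)*(-434467) = (15770788499/612125)*(-434467) = -6851887166795033/612125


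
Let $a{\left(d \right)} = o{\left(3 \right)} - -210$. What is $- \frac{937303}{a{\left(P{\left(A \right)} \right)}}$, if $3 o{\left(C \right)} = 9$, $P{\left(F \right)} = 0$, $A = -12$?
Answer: $- \frac{937303}{213} \approx -4400.5$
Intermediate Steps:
$o{\left(C \right)} = 3$ ($o{\left(C \right)} = \frac{1}{3} \cdot 9 = 3$)
$a{\left(d \right)} = 213$ ($a{\left(d \right)} = 3 - -210 = 3 + 210 = 213$)
$- \frac{937303}{a{\left(P{\left(A \right)} \right)}} = - \frac{937303}{213}$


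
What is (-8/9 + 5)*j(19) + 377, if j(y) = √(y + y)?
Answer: 377 + 37*√38/9 ≈ 402.34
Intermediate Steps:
j(y) = √2*√y (j(y) = √(2*y) = √2*√y)
(-8/9 + 5)*j(19) + 377 = (-8/9 + 5)*(√2*√19) + 377 = (-8*⅑ + 5)*√38 + 377 = (-8/9 + 5)*√38 + 377 = 37*√38/9 + 377 = 377 + 37*√38/9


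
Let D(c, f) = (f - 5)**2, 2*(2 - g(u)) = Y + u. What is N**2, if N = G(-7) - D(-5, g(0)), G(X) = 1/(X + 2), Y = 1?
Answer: 62001/400 ≈ 155.00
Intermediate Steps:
g(u) = 3/2 - u/2 (g(u) = 2 - (1 + u)/2 = 2 + (-1/2 - u/2) = 3/2 - u/2)
D(c, f) = (-5 + f)**2
G(X) = 1/(2 + X)
N = -249/20 (N = 1/(2 - 7) - (-5 + (3/2 - 1/2*0))**2 = 1/(-5) - (-5 + (3/2 + 0))**2 = -1/5 - (-5 + 3/2)**2 = -1/5 - (-7/2)**2 = -1/5 - 1*49/4 = -1/5 - 49/4 = -249/20 ≈ -12.450)
N**2 = (-249/20)**2 = 62001/400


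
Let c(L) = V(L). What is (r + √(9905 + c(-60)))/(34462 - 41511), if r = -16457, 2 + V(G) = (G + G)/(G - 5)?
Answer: 2351/1007 - 3*√185991/91637 ≈ 2.3205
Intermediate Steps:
V(G) = -2 + 2*G/(-5 + G) (V(G) = -2 + (G + G)/(G - 5) = -2 + (2*G)/(-5 + G) = -2 + 2*G/(-5 + G))
c(L) = 10/(-5 + L)
(r + √(9905 + c(-60)))/(34462 - 41511) = (-16457 + √(9905 + 10/(-5 - 60)))/(34462 - 41511) = (-16457 + √(9905 + 10/(-65)))/(-7049) = (-16457 + √(9905 + 10*(-1/65)))*(-1/7049) = (-16457 + √(9905 - 2/13))*(-1/7049) = (-16457 + √(128763/13))*(-1/7049) = (-16457 + 3*√185991/13)*(-1/7049) = 2351/1007 - 3*√185991/91637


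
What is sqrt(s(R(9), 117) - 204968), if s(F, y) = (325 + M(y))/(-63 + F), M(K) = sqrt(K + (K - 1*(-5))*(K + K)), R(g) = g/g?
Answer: sqrt(-787917142 - 1302*sqrt(65))/62 ≈ 452.74*I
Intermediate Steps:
R(g) = 1
M(K) = sqrt(K + 2*K*(5 + K)) (M(K) = sqrt(K + (K + 5)*(2*K)) = sqrt(K + (5 + K)*(2*K)) = sqrt(K + 2*K*(5 + K)))
s(F, y) = (325 + sqrt(y*(11 + 2*y)))/(-63 + F)
sqrt(s(R(9), 117) - 204968) = sqrt((325 + sqrt(117*(11 + 2*117)))/(-63 + 1) - 204968) = sqrt((325 + sqrt(117*(11 + 234)))/(-62) - 204968) = sqrt(-(325 + sqrt(117*245))/62 - 204968) = sqrt(-(325 + sqrt(28665))/62 - 204968) = sqrt(-(325 + 21*sqrt(65))/62 - 204968) = sqrt((-325/62 - 21*sqrt(65)/62) - 204968) = sqrt(-12708341/62 - 21*sqrt(65)/62)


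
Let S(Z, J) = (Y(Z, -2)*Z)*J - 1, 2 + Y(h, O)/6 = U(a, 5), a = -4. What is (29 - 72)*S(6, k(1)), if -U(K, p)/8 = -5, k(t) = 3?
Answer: -176429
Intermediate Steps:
U(K, p) = 40 (U(K, p) = -8*(-5) = 40)
Y(h, O) = 228 (Y(h, O) = -12 + 6*40 = -12 + 240 = 228)
S(Z, J) = -1 + 228*J*Z (S(Z, J) = (228*Z)*J - 1 = 228*J*Z - 1 = -1 + 228*J*Z)
(29 - 72)*S(6, k(1)) = (29 - 72)*(-1 + 228*3*6) = -43*(-1 + 4104) = -43*4103 = -176429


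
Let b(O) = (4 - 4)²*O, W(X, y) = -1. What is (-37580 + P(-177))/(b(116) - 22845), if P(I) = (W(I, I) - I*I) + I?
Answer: 23029/7615 ≈ 3.0242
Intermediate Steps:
b(O) = 0 (b(O) = 0²*O = 0*O = 0)
P(I) = -1 + I - I² (P(I) = (-1 - I*I) + I = (-1 - I²) + I = -1 + I - I²)
(-37580 + P(-177))/(b(116) - 22845) = (-37580 + (-1 - 177 - 1*(-177)²))/(0 - 22845) = (-37580 + (-1 - 177 - 1*31329))/(-22845) = (-37580 + (-1 - 177 - 31329))*(-1/22845) = (-37580 - 31507)*(-1/22845) = -69087*(-1/22845) = 23029/7615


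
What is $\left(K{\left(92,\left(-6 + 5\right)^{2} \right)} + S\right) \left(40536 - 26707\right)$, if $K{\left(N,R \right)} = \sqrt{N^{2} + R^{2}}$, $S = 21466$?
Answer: $296853314 + 13829 \sqrt{8465} \approx 2.9813 \cdot 10^{8}$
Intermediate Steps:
$\left(K{\left(92,\left(-6 + 5\right)^{2} \right)} + S\right) \left(40536 - 26707\right) = \left(\sqrt{92^{2} + \left(\left(-6 + 5\right)^{2}\right)^{2}} + 21466\right) \left(40536 - 26707\right) = \left(\sqrt{8464 + \left(\left(-1\right)^{2}\right)^{2}} + 21466\right) 13829 = \left(\sqrt{8464 + 1^{2}} + 21466\right) 13829 = \left(\sqrt{8464 + 1} + 21466\right) 13829 = \left(\sqrt{8465} + 21466\right) 13829 = \left(21466 + \sqrt{8465}\right) 13829 = 296853314 + 13829 \sqrt{8465}$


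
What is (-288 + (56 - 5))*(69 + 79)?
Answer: -35076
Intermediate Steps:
(-288 + (56 - 5))*(69 + 79) = (-288 + 51)*148 = -237*148 = -35076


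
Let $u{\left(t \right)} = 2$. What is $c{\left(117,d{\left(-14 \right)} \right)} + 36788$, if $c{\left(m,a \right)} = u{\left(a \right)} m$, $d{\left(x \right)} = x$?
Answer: $37022$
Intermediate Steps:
$c{\left(m,a \right)} = 2 m$
$c{\left(117,d{\left(-14 \right)} \right)} + 36788 = 2 \cdot 117 + 36788 = 234 + 36788 = 37022$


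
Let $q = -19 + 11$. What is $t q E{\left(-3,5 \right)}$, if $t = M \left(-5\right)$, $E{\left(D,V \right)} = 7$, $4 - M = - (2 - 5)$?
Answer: $280$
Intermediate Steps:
$M = 1$ ($M = 4 - - (2 - 5) = 4 - \left(-1\right) \left(-3\right) = 4 - 3 = 1$)
$t = -5$ ($t = 1 \left(-5\right) = -5$)
$q = -8$
$t q E{\left(-3,5 \right)} = \left(-5\right) \left(-8\right) 7 = 40 \cdot 7 = 280$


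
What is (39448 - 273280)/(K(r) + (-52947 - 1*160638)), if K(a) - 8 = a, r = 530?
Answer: 233832/213047 ≈ 1.0976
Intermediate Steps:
K(a) = 8 + a
(39448 - 273280)/(K(r) + (-52947 - 1*160638)) = (39448 - 273280)/((8 + 530) + (-52947 - 1*160638)) = -233832/(538 + (-52947 - 160638)) = -233832/(538 - 213585) = -233832/(-213047) = -233832*(-1/213047) = 233832/213047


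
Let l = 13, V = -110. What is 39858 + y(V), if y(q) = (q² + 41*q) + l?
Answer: 47461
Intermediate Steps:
y(q) = 13 + q² + 41*q (y(q) = (q² + 41*q) + 13 = 13 + q² + 41*q)
39858 + y(V) = 39858 + (13 + (-110)² + 41*(-110)) = 39858 + (13 + 12100 - 4510) = 39858 + 7603 = 47461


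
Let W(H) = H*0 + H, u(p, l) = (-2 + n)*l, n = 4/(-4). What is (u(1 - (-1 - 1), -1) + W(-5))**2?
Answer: 4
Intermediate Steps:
n = -1 (n = 4*(-1/4) = -1)
u(p, l) = -3*l (u(p, l) = (-2 - 1)*l = -3*l)
W(H) = H (W(H) = 0 + H = H)
(u(1 - (-1 - 1), -1) + W(-5))**2 = (-3*(-1) - 5)**2 = (3 - 5)**2 = (-2)**2 = 4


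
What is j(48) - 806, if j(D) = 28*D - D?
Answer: 490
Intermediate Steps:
j(D) = 27*D
j(48) - 806 = 27*48 - 806 = 1296 - 806 = 490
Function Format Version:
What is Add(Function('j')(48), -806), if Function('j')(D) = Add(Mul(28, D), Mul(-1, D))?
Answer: 490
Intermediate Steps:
Function('j')(D) = Mul(27, D)
Add(Function('j')(48), -806) = Add(Mul(27, 48), -806) = Add(1296, -806) = 490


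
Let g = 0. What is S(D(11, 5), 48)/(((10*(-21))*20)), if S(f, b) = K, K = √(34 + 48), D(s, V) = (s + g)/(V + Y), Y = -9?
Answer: -√82/4200 ≈ -0.0021560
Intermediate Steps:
D(s, V) = s/(-9 + V) (D(s, V) = (s + 0)/(V - 9) = s/(-9 + V))
K = √82 ≈ 9.0554
S(f, b) = √82
S(D(11, 5), 48)/(((10*(-21))*20)) = √82/(((10*(-21))*20)) = √82/((-210*20)) = √82/(-4200) = √82*(-1/4200) = -√82/4200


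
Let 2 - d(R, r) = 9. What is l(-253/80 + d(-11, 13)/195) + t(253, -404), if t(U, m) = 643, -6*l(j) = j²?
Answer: 37455734759/58406400 ≈ 641.29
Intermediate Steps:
d(R, r) = -7 (d(R, r) = 2 - 1*9 = 2 - 9 = -7)
l(j) = -j²/6
l(-253/80 + d(-11, 13)/195) + t(253, -404) = -(-253/80 - 7/195)²/6 + 643 = -(-9979/3120)²/6 + 643 = -⅙*99580441/9734400 + 643 = -99580441/58406400 + 643 = 37455734759/58406400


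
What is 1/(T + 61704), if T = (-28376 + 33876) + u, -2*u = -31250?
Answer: 1/82829 ≈ 1.2073e-5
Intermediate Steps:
u = 15625 (u = -½*(-31250) = 15625)
T = 21125 (T = (-28376 + 33876) + 15625 = 5500 + 15625 = 21125)
1/(T + 61704) = 1/(21125 + 61704) = 1/82829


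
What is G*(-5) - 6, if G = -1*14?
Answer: 64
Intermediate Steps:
G = -14
G*(-5) - 6 = -14*(-5) - 6 = 70 - 6 = 64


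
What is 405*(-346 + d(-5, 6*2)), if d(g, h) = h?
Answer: -135270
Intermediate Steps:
405*(-346 + d(-5, 6*2)) = 405*(-346 + 6*2) = 405*(-346 + 12) = 405*(-334) = -135270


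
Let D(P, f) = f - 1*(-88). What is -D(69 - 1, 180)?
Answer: -268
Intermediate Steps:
D(P, f) = 88 + f (D(P, f) = f + 88 = 88 + f)
-D(69 - 1, 180) = -(88 + 180) = -1*268 = -268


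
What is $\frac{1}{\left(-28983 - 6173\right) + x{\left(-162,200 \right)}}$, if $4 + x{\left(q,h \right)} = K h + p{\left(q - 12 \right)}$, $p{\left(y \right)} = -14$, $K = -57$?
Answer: $- \frac{1}{46574} \approx -2.1471 \cdot 10^{-5}$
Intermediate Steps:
$x{\left(q,h \right)} = -18 - 57 h$ ($x{\left(q,h \right)} = -4 - \left(14 + 57 h\right) = -18 - 57 h$)
$\frac{1}{\left(-28983 - 6173\right) + x{\left(-162,200 \right)}} = \frac{1}{\left(-28983 - 6173\right) - 11418} = \frac{1}{-35156 - 11418} = \frac{1}{-46574} = - \frac{1}{46574}$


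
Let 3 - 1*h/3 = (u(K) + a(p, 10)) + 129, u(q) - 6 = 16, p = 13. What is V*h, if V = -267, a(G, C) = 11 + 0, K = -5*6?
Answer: 127359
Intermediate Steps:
K = -30
u(q) = 22 (u(q) = 6 + 16 = 22)
a(G, C) = 11
h = -477 (h = 9 - 3*((22 + 11) + 129) = 9 - 3*(33 + 129) = 9 - 3*162 = 9 - 486 = -477)
V*h = -267*(-477) = 127359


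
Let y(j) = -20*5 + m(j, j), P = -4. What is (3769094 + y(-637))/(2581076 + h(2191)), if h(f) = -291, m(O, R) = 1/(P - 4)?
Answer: 30151951/20646280 ≈ 1.4604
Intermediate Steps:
m(O, R) = -⅛ (m(O, R) = 1/(-4 - 4) = 1/(-8) = -⅛)
y(j) = -801/8 (y(j) = -20*5 - ⅛ = -100 - ⅛ = -801/8)
(3769094 + y(-637))/(2581076 + h(2191)) = (3769094 - 801/8)/(2581076 - 291) = (30151951/8)/2580785 = (30151951/8)*(1/2580785) = 30151951/20646280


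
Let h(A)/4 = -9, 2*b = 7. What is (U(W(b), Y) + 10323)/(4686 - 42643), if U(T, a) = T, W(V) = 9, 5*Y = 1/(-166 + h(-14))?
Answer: -10332/37957 ≈ -0.27220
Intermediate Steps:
b = 7/2 (b = (½)*7 = 7/2 ≈ 3.5000)
h(A) = -36 (h(A) = 4*(-9) = -36)
Y = -1/1010 (Y = 1/(5*(-166 - 36)) = (⅕)/(-202) = (⅕)*(-1/202) = -1/1010 ≈ -0.00099010)
(U(W(b), Y) + 10323)/(4686 - 42643) = (9 + 10323)/(4686 - 42643) = 10332/(-37957) = 10332*(-1/37957) = -10332/37957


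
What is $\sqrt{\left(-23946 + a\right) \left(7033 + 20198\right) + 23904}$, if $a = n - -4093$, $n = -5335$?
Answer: $6 i \sqrt{19051959} \approx 26189.0 i$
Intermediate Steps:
$a = -1242$ ($a = -5335 - -4093 = -5335 + 4093 = -1242$)
$\sqrt{\left(-23946 + a\right) \left(7033 + 20198\right) + 23904} = \sqrt{\left(-23946 - 1242\right) \left(7033 + 20198\right) + 23904} = \sqrt{\left(-25188\right) 27231 + 23904} = \sqrt{-685894428 + 23904} = \sqrt{-685870524} = 6 i \sqrt{19051959}$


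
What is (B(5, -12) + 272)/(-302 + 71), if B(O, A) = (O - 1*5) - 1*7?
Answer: -265/231 ≈ -1.1472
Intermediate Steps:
B(O, A) = -12 + O (B(O, A) = (O - 5) - 7 = (-5 + O) - 7 = -12 + O)
(B(5, -12) + 272)/(-302 + 71) = ((-12 + 5) + 272)/(-302 + 71) = (-7 + 272)/(-231) = 265*(-1/231) = -265/231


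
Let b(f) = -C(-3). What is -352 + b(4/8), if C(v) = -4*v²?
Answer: -316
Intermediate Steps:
b(f) = 36 (b(f) = -(-4)*(-3)² = -(-4)*9 = -1*(-36) = 36)
-352 + b(4/8) = -352 + 36 = -316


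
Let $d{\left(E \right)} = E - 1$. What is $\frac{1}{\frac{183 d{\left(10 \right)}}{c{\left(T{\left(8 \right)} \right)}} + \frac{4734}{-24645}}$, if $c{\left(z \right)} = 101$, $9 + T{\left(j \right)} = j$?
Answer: $\frac{829715}{13370727} \approx 0.062055$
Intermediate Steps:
$T{\left(j \right)} = -9 + j$
$d{\left(E \right)} = -1 + E$ ($d{\left(E \right)} = E - 1 = -1 + E$)
$\frac{1}{\frac{183 d{\left(10 \right)}}{c{\left(T{\left(8 \right)} \right)}} + \frac{4734}{-24645}} = \frac{1}{\frac{183 \left(-1 + 10\right)}{101} + \frac{4734}{-24645}} = \frac{1}{183 \cdot 9 \cdot \frac{1}{101} + 4734 \left(- \frac{1}{24645}\right)} = \frac{1}{1647 \cdot \frac{1}{101} - \frac{1578}{8215}} = \frac{1}{\frac{1647}{101} - \frac{1578}{8215}} = \frac{1}{\frac{13370727}{829715}} = \frac{829715}{13370727}$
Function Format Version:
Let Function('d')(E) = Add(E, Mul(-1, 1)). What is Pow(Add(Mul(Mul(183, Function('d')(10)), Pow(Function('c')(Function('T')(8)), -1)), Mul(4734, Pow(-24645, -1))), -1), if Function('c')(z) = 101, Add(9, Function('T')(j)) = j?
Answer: Rational(829715, 13370727) ≈ 0.062055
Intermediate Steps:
Function('T')(j) = Add(-9, j)
Function('d')(E) = Add(-1, E) (Function('d')(E) = Add(E, -1) = Add(-1, E))
Pow(Add(Mul(Mul(183, Function('d')(10)), Pow(Function('c')(Function('T')(8)), -1)), Mul(4734, Pow(-24645, -1))), -1) = Pow(Add(Mul(Mul(183, Add(-1, 10)), Pow(101, -1)), Mul(4734, Pow(-24645, -1))), -1) = Pow(Add(Mul(Mul(183, 9), Rational(1, 101)), Mul(4734, Rational(-1, 24645))), -1) = Pow(Add(Mul(1647, Rational(1, 101)), Rational(-1578, 8215)), -1) = Pow(Add(Rational(1647, 101), Rational(-1578, 8215)), -1) = Pow(Rational(13370727, 829715), -1) = Rational(829715, 13370727)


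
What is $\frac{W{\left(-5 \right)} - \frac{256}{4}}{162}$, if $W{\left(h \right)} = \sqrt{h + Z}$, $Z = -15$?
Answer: $- \frac{32}{81} + \frac{i \sqrt{5}}{81} \approx -0.39506 + 0.027606 i$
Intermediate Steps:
$W{\left(h \right)} = \sqrt{-15 + h}$ ($W{\left(h \right)} = \sqrt{h - 15} = \sqrt{-15 + h}$)
$\frac{W{\left(-5 \right)} - \frac{256}{4}}{162} = \frac{\sqrt{-15 - 5} - \frac{256}{4}}{162} = \left(\sqrt{-20} - 64\right) \frac{1}{162} = \left(2 i \sqrt{5} - 64\right) \frac{1}{162} = \left(-64 + 2 i \sqrt{5}\right) \frac{1}{162} = - \frac{32}{81} + \frac{i \sqrt{5}}{81}$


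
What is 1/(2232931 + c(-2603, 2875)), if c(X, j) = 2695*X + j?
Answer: -1/4779279 ≈ -2.0924e-7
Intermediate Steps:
c(X, j) = j + 2695*X
1/(2232931 + c(-2603, 2875)) = 1/(2232931 + (2875 + 2695*(-2603))) = 1/(2232931 + (2875 - 7015085)) = 1/(2232931 - 7012210) = 1/(-4779279) = -1/4779279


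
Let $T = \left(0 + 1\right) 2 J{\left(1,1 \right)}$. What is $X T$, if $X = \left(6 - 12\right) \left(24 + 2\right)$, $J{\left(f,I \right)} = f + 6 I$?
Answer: $-2184$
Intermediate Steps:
$X = -156$ ($X = \left(-6\right) 26 = -156$)
$T = 14$ ($T = \left(0 + 1\right) 2 \left(1 + 6 \cdot 1\right) = 1 \cdot 2 \left(1 + 6\right) = 2 \cdot 7 = 14$)
$X T = \left(-156\right) 14 = -2184$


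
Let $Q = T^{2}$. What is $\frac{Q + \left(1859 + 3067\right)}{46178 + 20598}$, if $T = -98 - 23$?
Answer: $\frac{1151}{3928} \approx 0.29302$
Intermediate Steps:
$T = -121$
$Q = 14641$ ($Q = \left(-121\right)^{2} = 14641$)
$\frac{Q + \left(1859 + 3067\right)}{46178 + 20598} = \frac{14641 + \left(1859 + 3067\right)}{46178 + 20598} = \frac{14641 + 4926}{66776} = 19567 \cdot \frac{1}{66776} = \frac{1151}{3928}$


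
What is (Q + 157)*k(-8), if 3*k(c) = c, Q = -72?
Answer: -680/3 ≈ -226.67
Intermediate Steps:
k(c) = c/3
(Q + 157)*k(-8) = (-72 + 157)*((1/3)*(-8)) = 85*(-8/3) = -680/3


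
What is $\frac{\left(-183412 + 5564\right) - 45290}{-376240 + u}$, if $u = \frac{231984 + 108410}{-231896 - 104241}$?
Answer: $\frac{37502468953}{63234262637} \approx 0.59307$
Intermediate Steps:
$u = - \frac{340394}{336137}$ ($u = \frac{340394}{-336137} = 340394 \left(- \frac{1}{336137}\right) = - \frac{340394}{336137} \approx -1.0127$)
$\frac{\left(-183412 + 5564\right) - 45290}{-376240 + u} = \frac{\left(-183412 + 5564\right) - 45290}{-376240 - \frac{340394}{336137}} = \frac{-177848 - 45290}{- \frac{126468525274}{336137}} = \left(-223138\right) \left(- \frac{336137}{126468525274}\right) = \frac{37502468953}{63234262637}$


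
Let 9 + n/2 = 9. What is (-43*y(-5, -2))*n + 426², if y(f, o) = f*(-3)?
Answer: 181476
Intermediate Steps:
y(f, o) = -3*f
n = 0 (n = -18 + 2*9 = -18 + 18 = 0)
(-43*y(-5, -2))*n + 426² = -(-129)*(-5)*0 + 426² = -43*15*0 + 181476 = -645*0 + 181476 = 0 + 181476 = 181476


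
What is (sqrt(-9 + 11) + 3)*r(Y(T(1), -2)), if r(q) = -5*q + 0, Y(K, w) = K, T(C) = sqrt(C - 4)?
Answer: 5*I*sqrt(3)*(-3 - sqrt(2)) ≈ -38.228*I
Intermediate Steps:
T(C) = sqrt(-4 + C)
r(q) = -5*q
(sqrt(-9 + 11) + 3)*r(Y(T(1), -2)) = (sqrt(-9 + 11) + 3)*(-5*sqrt(-4 + 1)) = (sqrt(2) + 3)*(-5*I*sqrt(3)) = (3 + sqrt(2))*(-5*I*sqrt(3)) = -5*I*sqrt(3)*(3 + sqrt(2))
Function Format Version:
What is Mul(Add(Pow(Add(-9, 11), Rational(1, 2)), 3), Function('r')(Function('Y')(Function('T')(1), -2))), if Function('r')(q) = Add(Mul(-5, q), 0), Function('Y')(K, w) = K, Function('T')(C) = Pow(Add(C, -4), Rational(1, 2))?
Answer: Mul(5, I, Pow(3, Rational(1, 2)), Add(-3, Mul(-1, Pow(2, Rational(1, 2))))) ≈ Mul(-38.228, I)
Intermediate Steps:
Function('T')(C) = Pow(Add(-4, C), Rational(1, 2))
Function('r')(q) = Mul(-5, q)
Mul(Add(Pow(Add(-9, 11), Rational(1, 2)), 3), Function('r')(Function('Y')(Function('T')(1), -2))) = Mul(Add(Pow(Add(-9, 11), Rational(1, 2)), 3), Mul(-5, Pow(Add(-4, 1), Rational(1, 2)))) = Mul(Add(Pow(2, Rational(1, 2)), 3), Mul(-5, Pow(-3, Rational(1, 2)))) = Mul(Add(3, Pow(2, Rational(1, 2))), Mul(-5, Mul(I, Pow(3, Rational(1, 2))))) = Mul(Add(3, Pow(2, Rational(1, 2))), Mul(-5, I, Pow(3, Rational(1, 2)))) = Mul(-5, I, Pow(3, Rational(1, 2)), Add(3, Pow(2, Rational(1, 2))))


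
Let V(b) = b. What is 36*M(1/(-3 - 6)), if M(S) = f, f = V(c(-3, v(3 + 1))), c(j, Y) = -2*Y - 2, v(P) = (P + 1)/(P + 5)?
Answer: -112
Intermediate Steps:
v(P) = (1 + P)/(5 + P)
c(j, Y) = -2 - 2*Y
f = -28/9 (f = -2 - 2*(1 + (3 + 1))/(5 + (3 + 1)) = -2 - 2*(1 + 4)/(5 + 4) = -2 - 2*5/9 = -2 - 10/9 = -28/9 ≈ -3.1111)
M(S) = -28/9
36*M(1/(-3 - 6)) = 36*(-28/9) = -112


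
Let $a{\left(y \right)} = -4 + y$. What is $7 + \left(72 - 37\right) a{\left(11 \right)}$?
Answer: $252$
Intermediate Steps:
$7 + \left(72 - 37\right) a{\left(11 \right)} = 7 + \left(72 - 37\right) \left(-4 + 11\right) = 7 + \left(72 - 37\right) 7 = 7 + 35 \cdot 7 = 7 + 245 = 252$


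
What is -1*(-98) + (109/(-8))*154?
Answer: -8001/4 ≈ -2000.3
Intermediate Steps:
-1*(-98) + (109/(-8))*154 = 98 + (109*(-1/8))*154 = 98 - 109/8*154 = 98 - 8393/4 = -8001/4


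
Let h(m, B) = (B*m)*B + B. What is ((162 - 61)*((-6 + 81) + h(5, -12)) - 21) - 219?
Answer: 78843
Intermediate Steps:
h(m, B) = B + m*B² (h(m, B) = m*B² + B = B + m*B²)
((162 - 61)*((-6 + 81) + h(5, -12)) - 21) - 219 = ((162 - 61)*((-6 + 81) - 12*(1 - 12*5)) - 21) - 219 = (101*(75 - 12*(1 - 60)) - 21) - 219 = (101*(75 - 12*(-59)) - 21) - 219 = (101*(75 + 708) - 21) - 219 = (101*783 - 21) - 219 = (79083 - 21) - 219 = 79062 - 219 = 78843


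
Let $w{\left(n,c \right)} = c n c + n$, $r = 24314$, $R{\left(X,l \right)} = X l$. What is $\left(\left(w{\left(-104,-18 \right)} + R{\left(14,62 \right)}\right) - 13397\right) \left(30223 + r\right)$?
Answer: $-2526644673$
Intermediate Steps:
$w{\left(n,c \right)} = n + n c^{2}$ ($w{\left(n,c \right)} = n c^{2} + n = n + n c^{2}$)
$\left(\left(w{\left(-104,-18 \right)} + R{\left(14,62 \right)}\right) - 13397\right) \left(30223 + r\right) = \left(\left(- 104 \left(1 + \left(-18\right)^{2}\right) + 14 \cdot 62\right) - 13397\right) \left(30223 + 24314\right) = \left(\left(- 104 \left(1 + 324\right) + 868\right) - 13397\right) 54537 = \left(\left(\left(-104\right) 325 + 868\right) - 13397\right) 54537 = \left(\left(-33800 + 868\right) - 13397\right) 54537 = \left(-32932 - 13397\right) 54537 = \left(-46329\right) 54537 = -2526644673$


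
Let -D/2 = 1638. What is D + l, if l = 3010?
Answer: -266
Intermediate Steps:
D = -3276 (D = -2*1638 = -3276)
D + l = -3276 + 3010 = -266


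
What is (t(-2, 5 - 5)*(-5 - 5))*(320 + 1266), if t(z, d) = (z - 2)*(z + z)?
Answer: -253760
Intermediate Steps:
t(z, d) = 2*z*(-2 + z) (t(z, d) = (-2 + z)*(2*z) = 2*z*(-2 + z))
(t(-2, 5 - 5)*(-5 - 5))*(320 + 1266) = ((2*(-2)*(-2 - 2))*(-5 - 5))*(320 + 1266) = ((2*(-2)*(-4))*(-10))*1586 = (16*(-10))*1586 = -160*1586 = -253760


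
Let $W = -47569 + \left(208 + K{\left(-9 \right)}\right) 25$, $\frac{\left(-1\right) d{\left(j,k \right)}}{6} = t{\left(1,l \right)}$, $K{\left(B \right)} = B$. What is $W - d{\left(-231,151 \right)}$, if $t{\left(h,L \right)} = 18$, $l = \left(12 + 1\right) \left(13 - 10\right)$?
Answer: $-42486$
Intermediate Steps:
$l = 39$ ($l = 13 \cdot 3 = 39$)
$d{\left(j,k \right)} = -108$ ($d{\left(j,k \right)} = \left(-6\right) 18 = -108$)
$W = -42594$ ($W = -47569 + \left(208 - 9\right) 25 = -47569 + 199 \cdot 25 = -47569 + 4975 = -42594$)
$W - d{\left(-231,151 \right)} = -42594 - -108 = -42594 + 108 = -42486$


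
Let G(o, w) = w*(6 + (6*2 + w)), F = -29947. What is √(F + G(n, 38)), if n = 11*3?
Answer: 3*I*√3091 ≈ 166.79*I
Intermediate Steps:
n = 33
G(o, w) = w*(18 + w) (G(o, w) = w*(6 + (12 + w)) = w*(18 + w))
√(F + G(n, 38)) = √(-29947 + 38*(18 + 38)) = √(-29947 + 38*56) = √(-29947 + 2128) = √(-27819) = 3*I*√3091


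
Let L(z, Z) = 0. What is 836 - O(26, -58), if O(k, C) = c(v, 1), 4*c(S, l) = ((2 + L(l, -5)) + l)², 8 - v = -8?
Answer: 3335/4 ≈ 833.75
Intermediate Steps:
v = 16 (v = 8 - 1*(-8) = 8 + 8 = 16)
c(S, l) = (2 + l)²/4 (c(S, l) = ((2 + 0) + l)²/4 = (2 + l)²/4)
O(k, C) = 9/4 (O(k, C) = (2 + 1)²/4 = (¼)*3² = (¼)*9 = 9/4)
836 - O(26, -58) = 836 - 1*9/4 = 836 - 9/4 = 3335/4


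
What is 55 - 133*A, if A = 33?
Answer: -4334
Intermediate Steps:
55 - 133*A = 55 - 133*33 = 55 - 4389 = -4334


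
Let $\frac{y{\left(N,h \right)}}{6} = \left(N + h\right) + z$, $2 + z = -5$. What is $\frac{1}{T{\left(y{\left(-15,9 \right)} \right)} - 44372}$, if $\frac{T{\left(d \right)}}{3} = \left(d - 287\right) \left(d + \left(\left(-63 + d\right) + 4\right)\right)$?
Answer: $\frac{1}{191053} \approx 5.2341 \cdot 10^{-6}$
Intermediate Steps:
$z = -7$ ($z = -2 - 5 = -7$)
$y{\left(N,h \right)} = -42 + 6 N + 6 h$ ($y{\left(N,h \right)} = 6 \left(\left(N + h\right) - 7\right) = 6 \left(-7 + N + h\right) = -42 + 6 N + 6 h$)
$T{\left(d \right)} = 3 \left(-287 + d\right) \left(-59 + 2 d\right)$ ($T{\left(d \right)} = 3 \left(d - 287\right) \left(d + \left(\left(-63 + d\right) + 4\right)\right) = 3 \left(-287 + d\right) \left(d + \left(-59 + d\right)\right) = 3 \left(-287 + d\right) \left(-59 + 2 d\right)$)
$\frac{1}{T{\left(y{\left(-15,9 \right)} \right)} - 44372} = \frac{1}{\left(50799 - 1899 \left(-42 + 6 \left(-15\right) + 6 \cdot 9\right) + 6 \left(-42 + 6 \left(-15\right) + 6 \cdot 9\right)^{2}\right) - 44372} = \frac{1}{\left(50799 - 1899 \left(-42 - 90 + 54\right) + 6 \left(-42 - 90 + 54\right)^{2}\right) - 44372} = \frac{1}{\left(50799 - -148122 + 6 \left(-78\right)^{2}\right) - 44372} = \frac{1}{\left(50799 + 148122 + 6 \cdot 6084\right) - 44372} = \frac{1}{\left(50799 + 148122 + 36504\right) - 44372} = \frac{1}{235425 - 44372} = \frac{1}{191053}$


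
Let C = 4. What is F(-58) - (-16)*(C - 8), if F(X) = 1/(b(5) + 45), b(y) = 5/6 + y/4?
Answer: -36148/565 ≈ -63.979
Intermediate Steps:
b(y) = 5/6 + y/4 (b(y) = 5*(1/6) + y*(1/4) = 5/6 + y/4)
F(X) = 12/565 (F(X) = 1/((5/6 + (1/4)*5) + 45) = 1/((5/6 + 5/4) + 45) = 1/(25/12 + 45) = 1/(565/12) = 12/565)
F(-58) - (-16)*(C - 8) = 12/565 - (-16)*(4 - 8) = 12/565 - (-16)*(-4) = 12/565 - 1*64 = 12/565 - 64 = -36148/565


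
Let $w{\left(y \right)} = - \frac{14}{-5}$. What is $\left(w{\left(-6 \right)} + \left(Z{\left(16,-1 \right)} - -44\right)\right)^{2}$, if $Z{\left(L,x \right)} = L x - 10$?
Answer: $\frac{10816}{25} \approx 432.64$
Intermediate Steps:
$Z{\left(L,x \right)} = -10 + L x$
$w{\left(y \right)} = \frac{14}{5}$ ($w{\left(y \right)} = \left(-14\right) \left(- \frac{1}{5}\right) = \frac{14}{5}$)
$\left(w{\left(-6 \right)} + \left(Z{\left(16,-1 \right)} - -44\right)\right)^{2} = \left(\frac{14}{5} + \left(\left(-10 + 16 \left(-1\right)\right) - -44\right)\right)^{2} = \left(\frac{14}{5} + \left(\left(-10 - 16\right) + 44\right)\right)^{2} = \left(\frac{14}{5} + \left(-26 + 44\right)\right)^{2} = \left(\frac{14}{5} + 18\right)^{2} = \left(\frac{104}{5}\right)^{2} = \frac{10816}{25}$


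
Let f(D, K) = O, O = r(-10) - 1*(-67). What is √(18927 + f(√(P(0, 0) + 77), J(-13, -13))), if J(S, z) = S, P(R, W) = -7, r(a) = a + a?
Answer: √18974 ≈ 137.75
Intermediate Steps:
r(a) = 2*a
O = 47 (O = 2*(-10) - 1*(-67) = -20 + 67 = 47)
f(D, K) = 47
√(18927 + f(√(P(0, 0) + 77), J(-13, -13))) = √(18927 + 47) = √18974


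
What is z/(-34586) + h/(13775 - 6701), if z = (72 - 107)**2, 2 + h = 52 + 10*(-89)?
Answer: -6286315/40776894 ≈ -0.15416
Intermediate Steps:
h = -840 (h = -2 + (52 + 10*(-89)) = -2 + (52 - 890) = -2 - 838 = -840)
z = 1225 (z = (-35)**2 = 1225)
z/(-34586) + h/(13775 - 6701) = 1225/(-34586) - 840/(13775 - 6701) = 1225*(-1/34586) - 840/7074 = -1225/34586 - 840*1/7074 = -1225/34586 - 140/1179 = -6286315/40776894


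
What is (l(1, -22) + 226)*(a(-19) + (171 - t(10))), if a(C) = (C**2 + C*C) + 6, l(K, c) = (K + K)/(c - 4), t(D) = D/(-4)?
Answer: 5295411/26 ≈ 2.0367e+5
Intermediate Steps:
t(D) = -D/4 (t(D) = D*(-1/4) = -D/4)
l(K, c) = 2*K/(-4 + c) (l(K, c) = (2*K)/(-4 + c) = 2*K/(-4 + c))
a(C) = 6 + 2*C**2 (a(C) = (C**2 + C**2) + 6 = 2*C**2 + 6 = 6 + 2*C**2)
(l(1, -22) + 226)*(a(-19) + (171 - t(10))) = (2*1/(-4 - 22) + 226)*((6 + 2*(-19)**2) + (171 - (-1)*10/4)) = (2*1/(-26) + 226)*((6 + 2*361) + (171 - 1*(-5/2))) = (2*1*(-1/26) + 226)*((6 + 722) + (171 + 5/2)) = (-1/13 + 226)*(728 + 347/2) = (2937/13)*(1803/2) = 5295411/26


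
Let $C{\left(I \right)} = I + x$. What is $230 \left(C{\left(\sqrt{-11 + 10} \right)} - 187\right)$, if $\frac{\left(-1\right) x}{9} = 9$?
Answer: $-61640 + 230 i \approx -61640.0 + 230.0 i$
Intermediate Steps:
$x = -81$ ($x = \left(-9\right) 9 = -81$)
$C{\left(I \right)} = -81 + I$ ($C{\left(I \right)} = I - 81 = -81 + I$)
$230 \left(C{\left(\sqrt{-11 + 10} \right)} - 187\right) = 230 \left(\left(-81 + \sqrt{-11 + 10}\right) - 187\right) = 230 \left(\left(-81 + \sqrt{-1}\right) - 187\right) = 230 \left(\left(-81 + i\right) - 187\right) = 230 \left(-268 + i\right) = -61640 + 230 i$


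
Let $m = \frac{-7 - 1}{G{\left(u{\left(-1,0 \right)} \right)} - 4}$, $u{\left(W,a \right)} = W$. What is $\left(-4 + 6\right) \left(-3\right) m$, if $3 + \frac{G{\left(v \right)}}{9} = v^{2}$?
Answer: $- \frac{24}{11} \approx -2.1818$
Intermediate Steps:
$G{\left(v \right)} = -27 + 9 v^{2}$
$m = \frac{4}{11}$ ($m = \frac{-7 - 1}{\left(-27 + 9 \left(-1\right)^{2}\right) - 4} = - \frac{8}{\left(-27 + 9 \cdot 1\right) - 4} = - \frac{8}{\left(-27 + 9\right) - 4} = - \frac{8}{-18 - 4} = - \frac{8}{-22} = \left(-8\right) \left(- \frac{1}{22}\right) = \frac{4}{11} \approx 0.36364$)
$\left(-4 + 6\right) \left(-3\right) m = \left(-4 + 6\right) \left(-3\right) \frac{4}{11} = 2 \left(-3\right) \frac{4}{11} = \left(-6\right) \frac{4}{11} = - \frac{24}{11}$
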